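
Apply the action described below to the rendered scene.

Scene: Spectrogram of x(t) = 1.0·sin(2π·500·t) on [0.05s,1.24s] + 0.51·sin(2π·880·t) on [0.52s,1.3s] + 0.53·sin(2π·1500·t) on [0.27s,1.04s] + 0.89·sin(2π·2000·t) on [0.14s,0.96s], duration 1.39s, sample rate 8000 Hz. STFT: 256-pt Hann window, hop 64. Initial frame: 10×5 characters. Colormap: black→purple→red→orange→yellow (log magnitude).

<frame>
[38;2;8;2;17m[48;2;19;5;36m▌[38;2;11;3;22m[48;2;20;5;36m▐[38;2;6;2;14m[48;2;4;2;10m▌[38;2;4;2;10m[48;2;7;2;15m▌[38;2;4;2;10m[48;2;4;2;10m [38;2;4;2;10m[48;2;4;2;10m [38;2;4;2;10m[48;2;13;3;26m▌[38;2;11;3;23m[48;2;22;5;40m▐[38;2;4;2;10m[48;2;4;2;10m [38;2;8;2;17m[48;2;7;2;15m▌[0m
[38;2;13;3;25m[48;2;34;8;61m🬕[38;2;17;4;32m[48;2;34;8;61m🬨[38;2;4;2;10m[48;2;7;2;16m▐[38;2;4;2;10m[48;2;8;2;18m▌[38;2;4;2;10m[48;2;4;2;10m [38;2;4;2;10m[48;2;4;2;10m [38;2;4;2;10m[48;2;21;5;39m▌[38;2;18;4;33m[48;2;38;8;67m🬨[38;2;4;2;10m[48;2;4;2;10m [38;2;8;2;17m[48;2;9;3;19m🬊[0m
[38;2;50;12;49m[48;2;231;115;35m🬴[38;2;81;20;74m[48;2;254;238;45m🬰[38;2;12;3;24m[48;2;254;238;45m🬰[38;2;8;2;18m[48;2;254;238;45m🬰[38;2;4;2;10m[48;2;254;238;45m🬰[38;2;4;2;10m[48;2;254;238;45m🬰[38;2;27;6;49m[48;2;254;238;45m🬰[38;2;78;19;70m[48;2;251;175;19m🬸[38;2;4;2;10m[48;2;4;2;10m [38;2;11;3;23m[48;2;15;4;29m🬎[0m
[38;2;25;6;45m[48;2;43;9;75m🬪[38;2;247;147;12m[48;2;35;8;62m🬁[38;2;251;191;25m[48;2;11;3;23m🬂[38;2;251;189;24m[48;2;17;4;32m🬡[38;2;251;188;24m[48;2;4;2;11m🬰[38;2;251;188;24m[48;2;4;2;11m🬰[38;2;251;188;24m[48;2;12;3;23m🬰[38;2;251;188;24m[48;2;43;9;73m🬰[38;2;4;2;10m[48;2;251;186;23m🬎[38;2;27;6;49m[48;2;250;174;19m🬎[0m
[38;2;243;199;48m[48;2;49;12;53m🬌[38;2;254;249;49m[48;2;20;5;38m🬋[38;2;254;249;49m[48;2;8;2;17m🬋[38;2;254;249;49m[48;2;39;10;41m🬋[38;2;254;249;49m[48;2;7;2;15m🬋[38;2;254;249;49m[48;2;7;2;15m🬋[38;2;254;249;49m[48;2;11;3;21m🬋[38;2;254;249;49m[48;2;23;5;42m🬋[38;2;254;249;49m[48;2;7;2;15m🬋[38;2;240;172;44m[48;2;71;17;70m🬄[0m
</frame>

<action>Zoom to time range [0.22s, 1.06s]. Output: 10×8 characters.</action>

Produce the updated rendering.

<frame>
[38;2;11;3;22m[48;2;9;3;18m▌[38;2;4;2;10m[48;2;4;2;10m [38;2;4;2;10m[48;2;4;2;10m [38;2;4;2;10m[48;2;6;2;14m▌[38;2;4;2;10m[48;2;4;2;10m [38;2;4;2;10m[48;2;4;2;10m [38;2;4;2;10m[48;2;4;2;10m [38;2;4;2;10m[48;2;4;2;10m [38;2;4;2;10m[48;2;6;2;14m▌[38;2;10;3;20m[48;2;18;5;35m▐[0m
[38;2;9;3;20m[48;2;11;3;23m▐[38;2;4;2;10m[48;2;4;2;10m [38;2;4;2;10m[48;2;4;2;10m [38;2;4;2;10m[48;2;7;2;15m▌[38;2;4;2;10m[48;2;4;2;10m [38;2;4;2;10m[48;2;4;2;10m [38;2;4;2;10m[48;2;4;2;10m [38;2;4;2;10m[48;2;4;2;10m [38;2;4;2;10m[48;2;7;2;15m▌[38;2;11;3;22m[48;2;21;5;39m▐[0m
[38;2;12;3;24m[48;2;15;4;28m🬨[38;2;4;2;10m[48;2;4;2;10m [38;2;4;2;10m[48;2;4;2;10m [38;2;4;2;11m[48;2;7;2;16m▌[38;2;4;2;10m[48;2;4;2;10m [38;2;4;2;10m[48;2;4;2;10m [38;2;4;2;10m[48;2;4;2;10m [38;2;4;2;10m[48;2;4;2;10m [38;2;4;2;10m[48;2;9;2;18m▌[38;2;13;3;25m[48;2;30;7;53m▐[0m
[38;2;17;4;32m[48;2;254;238;45m🬎[38;2;4;2;10m[48;2;254;238;45m🬎[38;2;4;2;10m[48;2;254;238;45m🬎[38;2;7;2;14m[48;2;254;238;45m🬎[38;2;4;2;10m[48;2;254;238;45m🬎[38;2;4;2;10m[48;2;254;238;45m🬎[38;2;4;2;10m[48;2;254;238;45m🬎[38;2;4;2;10m[48;2;254;238;45m🬎[38;2;10;3;20m[48;2;254;238;45m🬎[38;2;37;9;54m[48;2;253;211;34m🬬[0m
[38;2;45;10;78m[48;2;244;160;27m🬋[38;2;4;2;10m[48;2;251;183;22m🬋[38;2;4;2;10m[48;2;251;183;22m🬋[38;2;10;3;20m[48;2;251;183;22m🬋[38;2;4;2;10m[48;2;251;183;22m🬋[38;2;4;2;10m[48;2;251;183;22m🬋[38;2;4;2;10m[48;2;251;183;22m🬋[38;2;4;2;10m[48;2;251;183;22m🬋[38;2;12;3;24m[48;2;251;183;22m🬋[38;2;54;12;74m[48;2;251;187;24m🬍[0m
[38;2;229;111;37m[48;2;39;9;69m🬂[38;2;238;128;26m[48;2;4;2;10m🬂[38;2;238;128;26m[48;2;4;2;10m🬂[38;2;238;128;26m[48;2;30;7;48m🬂[38;2;238;128;26m[48;2;6;2;13m🬂[38;2;238;128;26m[48;2;6;2;13m🬂[38;2;238;128;26m[48;2;6;2;13m🬂[38;2;238;128;26m[48;2;6;2;13m🬂[38;2;238;128;25m[48;2;7;2;15m🬂[38;2;240;132;23m[48;2;33;8;60m🬂[0m
[38;2;23;5;42m[48;2;254;249;49m🬎[38;2;4;2;10m[48;2;254;249;49m🬎[38;2;4;2;10m[48;2;254;249;49m🬎[38;2;67;17;51m[48;2;253;228;40m🬌[38;2;25;6;46m[48;2;252;217;36m🬋[38;2;25;6;46m[48;2;252;217;36m🬋[38;2;25;6;46m[48;2;252;217;36m🬋[38;2;25;6;46m[48;2;252;217;36m🬋[38;2;25;6;46m[48;2;252;217;36m🬋[38;2;30;7;53m[48;2;252;217;36m🬋[0m
[38;2;251;186;24m[48;2;16;4;31m🬂[38;2;251;186;24m[48;2;4;2;10m🬂[38;2;251;186;24m[48;2;4;2;10m🬂[38;2;251;187;24m[48;2;17;4;33m🬂[38;2;251;186;24m[48;2;4;2;10m🬂[38;2;251;186;24m[48;2;4;2;10m🬂[38;2;251;186;24m[48;2;4;2;10m🬂[38;2;251;186;24m[48;2;4;2;10m🬂[38;2;251;186;24m[48;2;5;2;12m🬂[38;2;251;187;24m[48;2;18;4;33m🬂[0m
</frame>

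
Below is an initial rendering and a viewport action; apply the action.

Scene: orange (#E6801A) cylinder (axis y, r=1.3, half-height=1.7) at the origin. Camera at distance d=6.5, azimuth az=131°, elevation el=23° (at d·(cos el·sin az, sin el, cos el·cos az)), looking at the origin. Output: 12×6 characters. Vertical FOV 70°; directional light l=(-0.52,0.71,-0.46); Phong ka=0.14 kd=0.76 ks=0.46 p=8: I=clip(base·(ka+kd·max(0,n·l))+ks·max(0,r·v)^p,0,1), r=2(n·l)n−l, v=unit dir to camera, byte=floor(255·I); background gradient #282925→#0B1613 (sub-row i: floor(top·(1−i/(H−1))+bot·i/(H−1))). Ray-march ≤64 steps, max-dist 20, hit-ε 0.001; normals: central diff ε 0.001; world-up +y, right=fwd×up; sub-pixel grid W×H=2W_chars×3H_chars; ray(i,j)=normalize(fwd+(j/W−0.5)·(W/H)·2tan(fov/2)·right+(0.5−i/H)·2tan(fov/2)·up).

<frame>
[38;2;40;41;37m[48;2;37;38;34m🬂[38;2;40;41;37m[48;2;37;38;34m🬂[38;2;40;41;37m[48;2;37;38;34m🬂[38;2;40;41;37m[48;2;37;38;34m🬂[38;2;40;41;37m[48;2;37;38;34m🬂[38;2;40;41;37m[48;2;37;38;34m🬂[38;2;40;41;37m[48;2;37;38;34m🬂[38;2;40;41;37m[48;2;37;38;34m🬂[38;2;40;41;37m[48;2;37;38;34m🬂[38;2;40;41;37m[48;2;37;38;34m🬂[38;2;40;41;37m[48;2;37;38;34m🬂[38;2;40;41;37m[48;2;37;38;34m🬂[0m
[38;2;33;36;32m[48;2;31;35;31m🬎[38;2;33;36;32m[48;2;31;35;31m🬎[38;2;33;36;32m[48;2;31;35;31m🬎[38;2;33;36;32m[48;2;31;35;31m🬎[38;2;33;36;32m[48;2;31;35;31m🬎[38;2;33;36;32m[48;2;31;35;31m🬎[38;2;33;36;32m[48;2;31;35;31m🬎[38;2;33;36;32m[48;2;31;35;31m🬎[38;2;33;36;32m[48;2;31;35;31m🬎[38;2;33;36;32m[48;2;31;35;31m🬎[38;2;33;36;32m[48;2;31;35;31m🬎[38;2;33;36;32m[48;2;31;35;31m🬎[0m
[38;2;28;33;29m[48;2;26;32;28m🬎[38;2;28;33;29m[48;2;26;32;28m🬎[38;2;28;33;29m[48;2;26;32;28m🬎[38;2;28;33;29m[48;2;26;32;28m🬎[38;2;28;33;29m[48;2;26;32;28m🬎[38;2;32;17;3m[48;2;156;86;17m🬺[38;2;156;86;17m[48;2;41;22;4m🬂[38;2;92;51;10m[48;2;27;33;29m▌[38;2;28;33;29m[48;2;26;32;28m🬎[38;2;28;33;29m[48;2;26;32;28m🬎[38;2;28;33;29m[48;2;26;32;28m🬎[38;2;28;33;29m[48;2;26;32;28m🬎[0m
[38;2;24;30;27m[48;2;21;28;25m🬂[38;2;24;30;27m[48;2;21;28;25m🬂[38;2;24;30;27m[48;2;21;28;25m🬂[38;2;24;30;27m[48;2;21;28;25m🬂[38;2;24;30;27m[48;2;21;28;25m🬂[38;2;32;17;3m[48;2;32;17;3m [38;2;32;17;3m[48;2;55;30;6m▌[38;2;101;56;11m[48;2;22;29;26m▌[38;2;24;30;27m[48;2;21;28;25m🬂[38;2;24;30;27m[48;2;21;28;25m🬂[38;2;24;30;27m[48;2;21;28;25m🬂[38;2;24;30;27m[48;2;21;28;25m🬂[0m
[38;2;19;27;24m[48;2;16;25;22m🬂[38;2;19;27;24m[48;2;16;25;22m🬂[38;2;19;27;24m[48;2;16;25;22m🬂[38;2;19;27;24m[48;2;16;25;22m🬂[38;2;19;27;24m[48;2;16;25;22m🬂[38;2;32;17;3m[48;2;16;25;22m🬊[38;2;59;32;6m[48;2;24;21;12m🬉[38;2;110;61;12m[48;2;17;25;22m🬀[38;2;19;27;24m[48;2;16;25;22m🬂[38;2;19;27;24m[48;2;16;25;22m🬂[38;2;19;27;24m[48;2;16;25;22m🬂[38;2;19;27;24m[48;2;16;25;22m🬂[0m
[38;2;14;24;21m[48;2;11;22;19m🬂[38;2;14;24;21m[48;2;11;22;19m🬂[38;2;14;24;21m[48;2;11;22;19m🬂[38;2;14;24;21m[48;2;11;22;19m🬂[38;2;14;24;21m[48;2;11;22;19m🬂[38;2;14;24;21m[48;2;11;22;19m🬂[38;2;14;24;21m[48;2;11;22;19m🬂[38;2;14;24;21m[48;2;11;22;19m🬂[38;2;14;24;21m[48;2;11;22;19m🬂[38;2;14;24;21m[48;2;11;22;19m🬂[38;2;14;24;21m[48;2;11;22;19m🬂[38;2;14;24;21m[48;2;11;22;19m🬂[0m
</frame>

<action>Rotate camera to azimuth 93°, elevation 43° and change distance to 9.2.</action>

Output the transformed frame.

<frame>
[38;2;40;41;37m[48;2;37;38;34m🬂[38;2;40;41;37m[48;2;37;38;34m🬂[38;2;40;41;37m[48;2;37;38;34m🬂[38;2;40;41;37m[48;2;37;38;34m🬂[38;2;40;41;37m[48;2;37;38;34m🬂[38;2;40;41;37m[48;2;37;38;34m🬂[38;2;40;41;37m[48;2;37;38;34m🬂[38;2;40;41;37m[48;2;37;38;34m🬂[38;2;40;41;37m[48;2;37;38;34m🬂[38;2;40;41;37m[48;2;37;38;34m🬂[38;2;40;41;37m[48;2;37;38;34m🬂[38;2;40;41;37m[48;2;37;38;34m🬂[0m
[38;2;33;36;32m[48;2;31;35;31m🬎[38;2;33;36;32m[48;2;31;35;31m🬎[38;2;33;36;32m[48;2;31;35;31m🬎[38;2;33;36;32m[48;2;31;35;31m🬎[38;2;33;36;32m[48;2;31;35;31m🬎[38;2;33;36;32m[48;2;31;35;31m🬎[38;2;33;36;32m[48;2;31;35;31m🬎[38;2;33;36;32m[48;2;31;35;31m🬎[38;2;33;36;32m[48;2;31;35;31m🬎[38;2;33;36;32m[48;2;31;35;31m🬎[38;2;33;36;32m[48;2;31;35;31m🬎[38;2;33;36;32m[48;2;31;35;31m🬎[0m
[38;2;28;33;29m[48;2;26;32;28m🬎[38;2;28;33;29m[48;2;26;32;28m🬎[38;2;28;33;29m[48;2;26;32;28m🬎[38;2;28;33;29m[48;2;26;32;28m🬎[38;2;28;33;29m[48;2;26;32;28m🬎[38;2;28;33;29m[48;2;169;100;30m🬒[38;2;29;34;30m[48;2;182;112;43m🬁[38;2;195;126;57m[48;2;27;33;29m🬃[38;2;28;33;29m[48;2;26;32;28m🬎[38;2;28;33;29m[48;2;26;32;28m🬎[38;2;28;33;29m[48;2;26;32;28m🬎[38;2;28;33;29m[48;2;26;32;28m🬎[0m
[38;2;24;30;27m[48;2;21;28;25m🬂[38;2;24;30;27m[48;2;21;28;25m🬂[38;2;24;30;27m[48;2;21;28;25m🬂[38;2;24;30;27m[48;2;21;28;25m🬂[38;2;24;30;27m[48;2;21;28;25m🬂[38;2;22;29;26m[48;2;32;17;3m▌[38;2;32;17;3m[48;2;32;17;3m [38;2;24;30;27m[48;2;21;28;25m🬂[38;2;24;30;27m[48;2;21;28;25m🬂[38;2;24;30;27m[48;2;21;28;25m🬂[38;2;24;30;27m[48;2;21;28;25m🬂[38;2;24;30;27m[48;2;21;28;25m🬂[0m
[38;2;19;27;24m[48;2;16;25;22m🬂[38;2;19;27;24m[48;2;16;25;22m🬂[38;2;19;27;24m[48;2;16;25;22m🬂[38;2;19;27;24m[48;2;16;25;22m🬂[38;2;19;27;24m[48;2;16;25;22m🬂[38;2;19;27;24m[48;2;16;25;22m🬂[38;2;19;27;24m[48;2;16;25;22m🬂[38;2;19;27;24m[48;2;16;25;22m🬂[38;2;19;27;24m[48;2;16;25;22m🬂[38;2;19;27;24m[48;2;16;25;22m🬂[38;2;19;27;24m[48;2;16;25;22m🬂[38;2;19;27;24m[48;2;16;25;22m🬂[0m
[38;2;14;24;21m[48;2;11;22;19m🬂[38;2;14;24;21m[48;2;11;22;19m🬂[38;2;14;24;21m[48;2;11;22;19m🬂[38;2;14;24;21m[48;2;11;22;19m🬂[38;2;14;24;21m[48;2;11;22;19m🬂[38;2;14;24;21m[48;2;11;22;19m🬂[38;2;14;24;21m[48;2;11;22;19m🬂[38;2;14;24;21m[48;2;11;22;19m🬂[38;2;14;24;21m[48;2;11;22;19m🬂[38;2;14;24;21m[48;2;11;22;19m🬂[38;2;14;24;21m[48;2;11;22;19m🬂[38;2;14;24;21m[48;2;11;22;19m🬂[0m
</frame>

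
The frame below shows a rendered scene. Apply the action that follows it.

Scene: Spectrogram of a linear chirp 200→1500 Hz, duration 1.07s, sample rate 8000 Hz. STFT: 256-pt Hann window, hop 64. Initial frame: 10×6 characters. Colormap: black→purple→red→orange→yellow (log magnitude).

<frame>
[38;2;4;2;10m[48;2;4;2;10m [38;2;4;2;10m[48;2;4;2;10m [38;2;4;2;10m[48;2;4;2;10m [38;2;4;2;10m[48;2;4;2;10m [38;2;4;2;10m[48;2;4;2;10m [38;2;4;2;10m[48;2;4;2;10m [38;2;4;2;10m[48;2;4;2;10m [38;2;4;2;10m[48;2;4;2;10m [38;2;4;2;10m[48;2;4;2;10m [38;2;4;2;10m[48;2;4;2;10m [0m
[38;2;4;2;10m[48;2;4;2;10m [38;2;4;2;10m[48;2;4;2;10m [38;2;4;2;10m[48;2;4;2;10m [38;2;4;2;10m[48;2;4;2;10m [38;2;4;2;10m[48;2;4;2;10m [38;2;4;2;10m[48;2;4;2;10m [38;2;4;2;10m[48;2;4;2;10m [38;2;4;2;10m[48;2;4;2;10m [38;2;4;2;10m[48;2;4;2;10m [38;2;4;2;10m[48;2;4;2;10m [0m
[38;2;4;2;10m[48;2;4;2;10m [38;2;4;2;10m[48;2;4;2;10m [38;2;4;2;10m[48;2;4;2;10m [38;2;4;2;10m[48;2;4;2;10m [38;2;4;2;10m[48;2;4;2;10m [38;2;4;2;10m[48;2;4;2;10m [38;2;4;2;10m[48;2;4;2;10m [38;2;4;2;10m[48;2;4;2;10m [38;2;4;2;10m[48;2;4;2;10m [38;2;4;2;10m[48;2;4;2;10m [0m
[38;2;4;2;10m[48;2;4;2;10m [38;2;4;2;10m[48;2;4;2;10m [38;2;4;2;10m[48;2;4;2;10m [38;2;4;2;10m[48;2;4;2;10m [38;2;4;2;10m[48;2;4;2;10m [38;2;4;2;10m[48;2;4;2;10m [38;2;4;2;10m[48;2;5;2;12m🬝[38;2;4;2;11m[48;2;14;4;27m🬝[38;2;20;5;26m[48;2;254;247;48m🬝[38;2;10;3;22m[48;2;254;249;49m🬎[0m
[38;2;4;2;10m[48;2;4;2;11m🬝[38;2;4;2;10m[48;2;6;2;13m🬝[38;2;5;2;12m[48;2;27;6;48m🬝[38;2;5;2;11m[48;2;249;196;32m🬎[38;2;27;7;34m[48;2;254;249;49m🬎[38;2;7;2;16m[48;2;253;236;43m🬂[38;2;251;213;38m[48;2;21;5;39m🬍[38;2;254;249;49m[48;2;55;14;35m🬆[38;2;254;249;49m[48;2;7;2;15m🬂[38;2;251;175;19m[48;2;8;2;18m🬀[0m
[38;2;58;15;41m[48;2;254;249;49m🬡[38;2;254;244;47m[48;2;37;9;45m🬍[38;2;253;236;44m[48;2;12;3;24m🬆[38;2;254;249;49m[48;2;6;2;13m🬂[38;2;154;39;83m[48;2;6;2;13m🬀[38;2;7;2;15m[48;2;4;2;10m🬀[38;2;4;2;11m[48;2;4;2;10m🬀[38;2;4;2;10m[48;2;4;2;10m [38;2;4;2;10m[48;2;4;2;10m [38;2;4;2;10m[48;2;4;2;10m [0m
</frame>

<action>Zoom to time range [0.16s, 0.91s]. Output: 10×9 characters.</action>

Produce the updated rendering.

<frame>
[38;2;4;2;10m[48;2;4;2;10m [38;2;4;2;10m[48;2;4;2;10m [38;2;4;2;10m[48;2;4;2;10m [38;2;4;2;10m[48;2;4;2;10m [38;2;4;2;10m[48;2;4;2;10m [38;2;4;2;10m[48;2;4;2;10m [38;2;4;2;10m[48;2;4;2;10m [38;2;4;2;10m[48;2;4;2;10m [38;2;4;2;10m[48;2;4;2;10m [38;2;4;2;10m[48;2;4;2;10m [0m
[38;2;4;2;10m[48;2;4;2;10m [38;2;4;2;10m[48;2;4;2;10m [38;2;4;2;10m[48;2;4;2;10m [38;2;4;2;10m[48;2;4;2;10m [38;2;4;2;10m[48;2;4;2;10m [38;2;4;2;10m[48;2;4;2;10m [38;2;4;2;10m[48;2;4;2;10m [38;2;4;2;10m[48;2;4;2;10m [38;2;4;2;10m[48;2;4;2;10m [38;2;4;2;10m[48;2;4;2;10m [0m
[38;2;4;2;10m[48;2;4;2;10m [38;2;4;2;10m[48;2;4;2;10m [38;2;4;2;10m[48;2;4;2;10m [38;2;4;2;10m[48;2;4;2;10m [38;2;4;2;10m[48;2;4;2;10m [38;2;4;2;10m[48;2;4;2;10m [38;2;4;2;10m[48;2;4;2;10m [38;2;4;2;10m[48;2;4;2;10m [38;2;4;2;10m[48;2;4;2;10m [38;2;4;2;10m[48;2;4;2;10m [0m
[38;2;4;2;10m[48;2;4;2;10m [38;2;4;2;10m[48;2;4;2;10m [38;2;4;2;10m[48;2;4;2;10m [38;2;4;2;10m[48;2;4;2;10m [38;2;4;2;10m[48;2;4;2;10m [38;2;4;2;10m[48;2;4;2;10m [38;2;4;2;10m[48;2;4;2;10m [38;2;4;2;10m[48;2;4;2;10m [38;2;4;2;10m[48;2;4;2;10m [38;2;4;2;10m[48;2;4;2;10m [0m
[38;2;4;2;10m[48;2;4;2;10m [38;2;4;2;10m[48;2;4;2;10m [38;2;4;2;10m[48;2;4;2;10m [38;2;4;2;10m[48;2;4;2;10m [38;2;4;2;10m[48;2;4;2;10m [38;2;4;2;10m[48;2;4;2;10m [38;2;4;2;10m[48;2;4;2;10m [38;2;4;2;10m[48;2;4;2;10m [38;2;4;2;10m[48;2;4;2;10m [38;2;4;2;10m[48;2;4;2;10m [0m
[38;2;4;2;10m[48;2;4;2;10m [38;2;4;2;10m[48;2;4;2;10m [38;2;4;2;10m[48;2;4;2;10m [38;2;4;2;10m[48;2;4;2;10m [38;2;4;2;10m[48;2;4;2;10m [38;2;4;2;10m[48;2;4;2;10m [38;2;4;2;10m[48;2;4;2;10m [38;2;4;2;10m[48;2;5;2;11m🬎[38;2;4;2;11m[48;2;9;3;19m🬝[38;2;6;2;14m[48;2;85;20;87m🬝[0m
[38;2;4;2;10m[48;2;4;2;10m [38;2;4;2;10m[48;2;4;2;10m [38;2;4;2;10m[48;2;5;2;11m🬎[38;2;4;2;10m[48;2;8;2;17m🬎[38;2;8;2;17m[48;2;85;21;87m🬝[38;2;7;2;16m[48;2;252;209;33m🬎[38;2;55;14;40m[48;2;254;249;49m🬎[38;2;21;5;38m[48;2;253;235;43m🬂[38;2;254;248;49m[48;2;104;26;70m🬍[38;2;253;223;38m[48;2;35;8;40m🬆[0m
[38;2;10;3;21m[48;2;253;228;41m🬎[38;2;46;11;38m[48;2;253;237;44m🬆[38;2;53;13;54m[48;2;254;243;47m🬡[38;2;248;216;45m[48;2;18;5;34m🬎[38;2;253;223;38m[48;2;19;4;36m🬆[38;2;254;248;49m[48;2;8;2;17m🬂[38;2;200;53;79m[48;2;9;2;19m🬀[38;2;14;4;27m[48;2;4;2;11m🬀[38;2;5;2;12m[48;2;4;2;10m🬂[38;2;4;2;11m[48;2;4;2;10m🬀[0m
[38;2;254;242;46m[48;2;7;2;17m🬂[38;2;200;52;79m[48;2;9;2;19m🬀[38;2;14;4;27m[48;2;4;2;11m🬀[38;2;6;2;13m[48;2;4;2;10m🬀[38;2;4;2;11m[48;2;4;2;10m🬀[38;2;4;2;10m[48;2;4;2;10m [38;2;4;2;10m[48;2;4;2;10m [38;2;4;2;10m[48;2;4;2;10m [38;2;4;2;10m[48;2;4;2;10m [38;2;4;2;10m[48;2;4;2;10m [0m
</frame>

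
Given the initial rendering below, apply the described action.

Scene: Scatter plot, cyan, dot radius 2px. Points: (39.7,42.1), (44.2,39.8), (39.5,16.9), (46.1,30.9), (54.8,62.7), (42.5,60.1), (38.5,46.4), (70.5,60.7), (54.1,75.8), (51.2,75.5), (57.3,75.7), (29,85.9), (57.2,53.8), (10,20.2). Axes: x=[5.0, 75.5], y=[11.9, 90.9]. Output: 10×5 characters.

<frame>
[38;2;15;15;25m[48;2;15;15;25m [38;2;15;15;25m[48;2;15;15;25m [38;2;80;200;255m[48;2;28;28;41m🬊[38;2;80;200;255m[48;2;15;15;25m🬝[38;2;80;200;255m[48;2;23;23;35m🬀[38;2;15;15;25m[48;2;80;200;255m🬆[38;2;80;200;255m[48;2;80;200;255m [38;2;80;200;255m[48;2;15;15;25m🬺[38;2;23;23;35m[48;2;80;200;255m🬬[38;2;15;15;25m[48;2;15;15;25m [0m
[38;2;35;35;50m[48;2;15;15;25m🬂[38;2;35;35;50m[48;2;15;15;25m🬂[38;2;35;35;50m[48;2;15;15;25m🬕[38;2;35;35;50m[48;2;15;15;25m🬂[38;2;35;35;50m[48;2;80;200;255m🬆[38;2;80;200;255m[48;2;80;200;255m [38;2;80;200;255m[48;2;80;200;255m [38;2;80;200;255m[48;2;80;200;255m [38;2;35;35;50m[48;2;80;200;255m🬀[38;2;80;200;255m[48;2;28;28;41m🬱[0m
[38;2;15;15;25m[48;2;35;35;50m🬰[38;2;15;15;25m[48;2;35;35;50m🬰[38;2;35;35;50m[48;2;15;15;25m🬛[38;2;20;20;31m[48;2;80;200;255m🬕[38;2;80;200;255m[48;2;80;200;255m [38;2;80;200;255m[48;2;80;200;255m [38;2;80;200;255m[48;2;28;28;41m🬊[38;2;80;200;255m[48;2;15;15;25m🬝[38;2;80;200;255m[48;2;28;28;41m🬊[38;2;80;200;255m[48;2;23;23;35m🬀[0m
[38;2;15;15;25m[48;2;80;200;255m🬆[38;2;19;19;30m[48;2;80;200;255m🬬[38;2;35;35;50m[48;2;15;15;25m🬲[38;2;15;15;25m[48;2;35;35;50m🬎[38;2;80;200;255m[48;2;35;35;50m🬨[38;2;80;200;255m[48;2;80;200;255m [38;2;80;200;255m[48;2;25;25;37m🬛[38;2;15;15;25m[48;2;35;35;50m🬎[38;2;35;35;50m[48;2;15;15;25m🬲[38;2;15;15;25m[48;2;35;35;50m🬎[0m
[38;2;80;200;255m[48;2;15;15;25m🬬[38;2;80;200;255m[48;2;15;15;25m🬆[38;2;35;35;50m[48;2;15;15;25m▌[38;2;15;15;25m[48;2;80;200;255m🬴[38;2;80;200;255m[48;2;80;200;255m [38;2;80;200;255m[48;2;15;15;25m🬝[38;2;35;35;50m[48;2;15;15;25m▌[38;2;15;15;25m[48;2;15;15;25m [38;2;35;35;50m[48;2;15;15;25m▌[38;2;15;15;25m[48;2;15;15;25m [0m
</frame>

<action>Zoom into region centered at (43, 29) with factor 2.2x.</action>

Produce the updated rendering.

<frame>
[38;2;15;15;25m[48;2;15;15;25m [38;2;15;15;25m[48;2;15;15;25m [38;2;80;200;255m[48;2;28;28;41m🬊[38;2;80;200;255m[48;2;80;200;255m [38;2;80;200;255m[48;2;15;15;25m🬺[38;2;80;200;255m[48;2;15;15;25m🬺[38;2;23;23;35m[48;2;80;200;255m🬬[38;2;15;15;25m[48;2;15;15;25m [38;2;35;35;50m[48;2;15;15;25m▌[38;2;15;15;25m[48;2;15;15;25m [0m
[38;2;35;35;50m[48;2;15;15;25m🬂[38;2;35;35;50m[48;2;15;15;25m🬂[38;2;35;35;50m[48;2;15;15;25m🬕[38;2;80;200;255m[48;2;19;19;30m🬁[38;2;80;200;255m[48;2;27;27;40m🬁[38;2;80;200;255m[48;2;80;200;255m [38;2;27;27;40m[48;2;80;200;255m🬬[38;2;35;35;50m[48;2;15;15;25m🬂[38;2;35;35;50m[48;2;15;15;25m🬕[38;2;35;35;50m[48;2;15;15;25m🬂[0m
[38;2;15;15;25m[48;2;35;35;50m🬰[38;2;15;15;25m[48;2;35;35;50m🬰[38;2;35;35;50m[48;2;15;15;25m🬛[38;2;15;15;25m[48;2;35;35;50m🬰[38;2;80;200;255m[48;2;31;31;45m🬁[38;2;80;200;255m[48;2;15;15;25m🬬[38;2;80;200;255m[48;2;28;28;41m🬆[38;2;15;15;25m[48;2;35;35;50m🬰[38;2;35;35;50m[48;2;15;15;25m🬛[38;2;15;15;25m[48;2;35;35;50m🬰[0m
[38;2;15;15;25m[48;2;35;35;50m🬎[38;2;15;15;25m[48;2;35;35;50m🬎[38;2;27;27;40m[48;2;80;200;255m🬝[38;2;15;15;25m[48;2;80;200;255m🬀[38;2;21;21;33m[48;2;80;200;255m🬊[38;2;15;15;25m[48;2;35;35;50m🬎[38;2;35;35;50m[48;2;15;15;25m🬲[38;2;15;15;25m[48;2;35;35;50m🬎[38;2;35;35;50m[48;2;15;15;25m🬲[38;2;15;15;25m[48;2;35;35;50m🬎[0m
[38;2;15;15;25m[48;2;15;15;25m [38;2;15;15;25m[48;2;15;15;25m [38;2;35;35;50m[48;2;15;15;25m▌[38;2;80;200;255m[48;2;15;15;25m🬊[38;2;80;200;255m[48;2;23;23;35m🬀[38;2;15;15;25m[48;2;15;15;25m [38;2;35;35;50m[48;2;15;15;25m▌[38;2;15;15;25m[48;2;15;15;25m [38;2;35;35;50m[48;2;15;15;25m▌[38;2;15;15;25m[48;2;15;15;25m [0m
</frame>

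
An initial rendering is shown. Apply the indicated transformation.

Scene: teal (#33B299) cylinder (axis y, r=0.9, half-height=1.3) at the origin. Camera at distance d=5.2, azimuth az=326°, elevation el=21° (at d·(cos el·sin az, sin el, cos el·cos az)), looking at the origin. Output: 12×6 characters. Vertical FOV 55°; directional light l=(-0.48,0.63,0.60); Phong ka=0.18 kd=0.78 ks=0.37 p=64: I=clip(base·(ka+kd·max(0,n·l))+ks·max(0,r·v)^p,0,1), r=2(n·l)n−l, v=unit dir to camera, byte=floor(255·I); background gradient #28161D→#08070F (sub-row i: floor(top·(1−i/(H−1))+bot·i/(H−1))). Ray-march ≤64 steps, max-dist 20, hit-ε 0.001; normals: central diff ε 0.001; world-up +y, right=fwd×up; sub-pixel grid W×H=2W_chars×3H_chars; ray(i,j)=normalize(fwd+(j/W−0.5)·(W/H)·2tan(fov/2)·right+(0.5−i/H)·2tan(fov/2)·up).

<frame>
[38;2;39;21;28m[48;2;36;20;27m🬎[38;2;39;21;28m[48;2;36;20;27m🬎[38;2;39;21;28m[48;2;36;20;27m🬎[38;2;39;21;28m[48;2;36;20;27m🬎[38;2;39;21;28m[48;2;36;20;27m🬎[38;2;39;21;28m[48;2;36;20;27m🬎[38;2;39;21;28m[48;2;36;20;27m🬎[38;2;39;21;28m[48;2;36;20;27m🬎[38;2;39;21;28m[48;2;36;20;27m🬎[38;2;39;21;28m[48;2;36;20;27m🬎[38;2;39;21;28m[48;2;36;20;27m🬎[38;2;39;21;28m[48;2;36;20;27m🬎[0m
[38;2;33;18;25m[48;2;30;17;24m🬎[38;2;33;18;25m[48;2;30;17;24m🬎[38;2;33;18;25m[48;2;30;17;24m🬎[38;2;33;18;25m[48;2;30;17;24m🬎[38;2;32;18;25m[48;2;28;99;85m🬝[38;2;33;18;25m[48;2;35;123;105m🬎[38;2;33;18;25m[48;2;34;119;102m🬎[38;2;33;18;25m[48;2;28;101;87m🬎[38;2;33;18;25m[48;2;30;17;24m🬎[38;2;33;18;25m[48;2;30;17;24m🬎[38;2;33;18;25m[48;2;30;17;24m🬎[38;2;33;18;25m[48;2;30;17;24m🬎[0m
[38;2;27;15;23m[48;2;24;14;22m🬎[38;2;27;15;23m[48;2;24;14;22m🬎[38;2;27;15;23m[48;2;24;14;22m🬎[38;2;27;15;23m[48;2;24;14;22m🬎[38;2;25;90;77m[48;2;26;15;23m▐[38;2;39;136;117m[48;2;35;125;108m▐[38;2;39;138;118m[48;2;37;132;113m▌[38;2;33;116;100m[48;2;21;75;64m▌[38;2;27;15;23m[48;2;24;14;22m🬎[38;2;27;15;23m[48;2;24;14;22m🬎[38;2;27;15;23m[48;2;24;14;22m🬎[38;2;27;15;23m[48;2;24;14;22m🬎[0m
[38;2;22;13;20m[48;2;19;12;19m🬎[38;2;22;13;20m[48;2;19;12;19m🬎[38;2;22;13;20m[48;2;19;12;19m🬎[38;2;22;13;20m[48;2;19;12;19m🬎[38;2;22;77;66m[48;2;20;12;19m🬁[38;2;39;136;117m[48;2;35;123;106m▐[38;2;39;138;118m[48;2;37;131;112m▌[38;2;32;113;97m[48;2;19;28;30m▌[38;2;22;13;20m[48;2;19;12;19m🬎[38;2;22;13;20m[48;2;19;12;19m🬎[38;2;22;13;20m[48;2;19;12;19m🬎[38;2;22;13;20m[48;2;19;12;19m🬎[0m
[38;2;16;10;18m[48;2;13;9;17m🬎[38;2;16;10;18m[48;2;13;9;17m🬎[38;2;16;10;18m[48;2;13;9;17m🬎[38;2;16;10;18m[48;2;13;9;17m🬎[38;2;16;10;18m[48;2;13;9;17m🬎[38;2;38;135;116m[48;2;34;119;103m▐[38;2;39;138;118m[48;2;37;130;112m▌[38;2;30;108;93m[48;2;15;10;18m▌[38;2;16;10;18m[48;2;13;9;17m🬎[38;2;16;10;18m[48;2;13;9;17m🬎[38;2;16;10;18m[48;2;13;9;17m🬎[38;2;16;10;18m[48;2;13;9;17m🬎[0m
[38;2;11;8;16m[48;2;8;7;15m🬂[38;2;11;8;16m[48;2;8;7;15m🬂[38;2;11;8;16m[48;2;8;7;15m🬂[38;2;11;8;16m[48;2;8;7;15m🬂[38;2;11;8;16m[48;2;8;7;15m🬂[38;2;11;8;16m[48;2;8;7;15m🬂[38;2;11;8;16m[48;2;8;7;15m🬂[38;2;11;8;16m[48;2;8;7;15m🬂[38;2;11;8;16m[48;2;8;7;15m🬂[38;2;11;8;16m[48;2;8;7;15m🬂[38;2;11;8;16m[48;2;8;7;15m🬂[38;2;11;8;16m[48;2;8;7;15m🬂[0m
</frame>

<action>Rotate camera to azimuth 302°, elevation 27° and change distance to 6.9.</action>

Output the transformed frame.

<frame>
[38;2;39;21;28m[48;2;36;20;27m🬎[38;2;39;21;28m[48;2;36;20;27m🬎[38;2;39;21;28m[48;2;36;20;27m🬎[38;2;39;21;28m[48;2;36;20;27m🬎[38;2;39;21;28m[48;2;36;20;27m🬎[38;2;39;21;28m[48;2;36;20;27m🬎[38;2;39;21;28m[48;2;36;20;27m🬎[38;2;39;21;28m[48;2;36;20;27m🬎[38;2;39;21;28m[48;2;36;20;27m🬎[38;2;39;21;28m[48;2;36;20;27m🬎[38;2;39;21;28m[48;2;36;20;27m🬎[38;2;39;21;28m[48;2;36;20;27m🬎[0m
[38;2;33;18;25m[48;2;30;17;24m🬎[38;2;33;18;25m[48;2;30;17;24m🬎[38;2;33;18;25m[48;2;30;17;24m🬎[38;2;33;18;25m[48;2;30;17;24m🬎[38;2;33;18;25m[48;2;30;17;24m🬎[38;2;33;18;25m[48;2;30;17;24m🬎[38;2;33;18;25m[48;2;30;17;24m🬎[38;2;33;18;25m[48;2;30;17;24m🬎[38;2;33;18;25m[48;2;30;17;24m🬎[38;2;33;18;25m[48;2;30;17;24m🬎[38;2;33;18;25m[48;2;30;17;24m🬎[38;2;33;18;25m[48;2;30;17;24m🬎[0m
[38;2;27;15;23m[48;2;24;14;22m🬎[38;2;27;15;23m[48;2;24;14;22m🬎[38;2;27;15;23m[48;2;24;14;22m🬎[38;2;27;15;23m[48;2;24;14;22m🬎[38;2;27;15;23m[48;2;24;14;22m🬎[38;2;33;115;99m[48;2;19;69;59m🬨[38;2;34;119;102m[48;2;38;135;116m🬂[38;2;34;121;104m[48;2;26;15;23m▌[38;2;27;15;23m[48;2;24;14;22m🬎[38;2;27;15;23m[48;2;24;14;22m🬎[38;2;27;15;23m[48;2;24;14;22m🬎[38;2;27;15;23m[48;2;24;14;22m🬎[0m
[38;2;22;13;20m[48;2;19;12;19m🬎[38;2;22;13;20m[48;2;19;12;19m🬎[38;2;22;13;20m[48;2;19;12;19m🬎[38;2;22;13;20m[48;2;19;12;19m🬎[38;2;22;13;20m[48;2;19;12;19m🬎[38;2;31;110;94m[48;2;15;55;47m▐[38;2;38;132;114m[48;2;39;138;118m▌[38;2;32;115;98m[48;2;21;13;20m▌[38;2;22;13;20m[48;2;19;12;19m🬎[38;2;22;13;20m[48;2;19;12;19m🬎[38;2;22;13;20m[48;2;19;12;19m🬎[38;2;22;13;20m[48;2;19;12;19m🬎[0m
[38;2;16;10;18m[48;2;13;9;17m🬎[38;2;16;10;18m[48;2;13;9;17m🬎[38;2;16;10;18m[48;2;13;9;17m🬎[38;2;16;10;18m[48;2;13;9;17m🬎[38;2;16;10;18m[48;2;13;9;17m🬎[38;2;31;108;93m[48;2;13;15;20m🬁[38;2;38;134;115m[48;2;13;9;17m🬆[38;2;30;105;90m[48;2;14;9;17m🬀[38;2;16;10;18m[48;2;13;9;17m🬎[38;2;16;10;18m[48;2;13;9;17m🬎[38;2;16;10;18m[48;2;13;9;17m🬎[38;2;16;10;18m[48;2;13;9;17m🬎[0m
[38;2;11;8;16m[48;2;8;7;15m🬂[38;2;11;8;16m[48;2;8;7;15m🬂[38;2;11;8;16m[48;2;8;7;15m🬂[38;2;11;8;16m[48;2;8;7;15m🬂[38;2;11;8;16m[48;2;8;7;15m🬂[38;2;11;8;16m[48;2;8;7;15m🬂[38;2;11;8;16m[48;2;8;7;15m🬂[38;2;11;8;16m[48;2;8;7;15m🬂[38;2;11;8;16m[48;2;8;7;15m🬂[38;2;11;8;16m[48;2;8;7;15m🬂[38;2;11;8;16m[48;2;8;7;15m🬂[38;2;11;8;16m[48;2;8;7;15m🬂[0m
</frame>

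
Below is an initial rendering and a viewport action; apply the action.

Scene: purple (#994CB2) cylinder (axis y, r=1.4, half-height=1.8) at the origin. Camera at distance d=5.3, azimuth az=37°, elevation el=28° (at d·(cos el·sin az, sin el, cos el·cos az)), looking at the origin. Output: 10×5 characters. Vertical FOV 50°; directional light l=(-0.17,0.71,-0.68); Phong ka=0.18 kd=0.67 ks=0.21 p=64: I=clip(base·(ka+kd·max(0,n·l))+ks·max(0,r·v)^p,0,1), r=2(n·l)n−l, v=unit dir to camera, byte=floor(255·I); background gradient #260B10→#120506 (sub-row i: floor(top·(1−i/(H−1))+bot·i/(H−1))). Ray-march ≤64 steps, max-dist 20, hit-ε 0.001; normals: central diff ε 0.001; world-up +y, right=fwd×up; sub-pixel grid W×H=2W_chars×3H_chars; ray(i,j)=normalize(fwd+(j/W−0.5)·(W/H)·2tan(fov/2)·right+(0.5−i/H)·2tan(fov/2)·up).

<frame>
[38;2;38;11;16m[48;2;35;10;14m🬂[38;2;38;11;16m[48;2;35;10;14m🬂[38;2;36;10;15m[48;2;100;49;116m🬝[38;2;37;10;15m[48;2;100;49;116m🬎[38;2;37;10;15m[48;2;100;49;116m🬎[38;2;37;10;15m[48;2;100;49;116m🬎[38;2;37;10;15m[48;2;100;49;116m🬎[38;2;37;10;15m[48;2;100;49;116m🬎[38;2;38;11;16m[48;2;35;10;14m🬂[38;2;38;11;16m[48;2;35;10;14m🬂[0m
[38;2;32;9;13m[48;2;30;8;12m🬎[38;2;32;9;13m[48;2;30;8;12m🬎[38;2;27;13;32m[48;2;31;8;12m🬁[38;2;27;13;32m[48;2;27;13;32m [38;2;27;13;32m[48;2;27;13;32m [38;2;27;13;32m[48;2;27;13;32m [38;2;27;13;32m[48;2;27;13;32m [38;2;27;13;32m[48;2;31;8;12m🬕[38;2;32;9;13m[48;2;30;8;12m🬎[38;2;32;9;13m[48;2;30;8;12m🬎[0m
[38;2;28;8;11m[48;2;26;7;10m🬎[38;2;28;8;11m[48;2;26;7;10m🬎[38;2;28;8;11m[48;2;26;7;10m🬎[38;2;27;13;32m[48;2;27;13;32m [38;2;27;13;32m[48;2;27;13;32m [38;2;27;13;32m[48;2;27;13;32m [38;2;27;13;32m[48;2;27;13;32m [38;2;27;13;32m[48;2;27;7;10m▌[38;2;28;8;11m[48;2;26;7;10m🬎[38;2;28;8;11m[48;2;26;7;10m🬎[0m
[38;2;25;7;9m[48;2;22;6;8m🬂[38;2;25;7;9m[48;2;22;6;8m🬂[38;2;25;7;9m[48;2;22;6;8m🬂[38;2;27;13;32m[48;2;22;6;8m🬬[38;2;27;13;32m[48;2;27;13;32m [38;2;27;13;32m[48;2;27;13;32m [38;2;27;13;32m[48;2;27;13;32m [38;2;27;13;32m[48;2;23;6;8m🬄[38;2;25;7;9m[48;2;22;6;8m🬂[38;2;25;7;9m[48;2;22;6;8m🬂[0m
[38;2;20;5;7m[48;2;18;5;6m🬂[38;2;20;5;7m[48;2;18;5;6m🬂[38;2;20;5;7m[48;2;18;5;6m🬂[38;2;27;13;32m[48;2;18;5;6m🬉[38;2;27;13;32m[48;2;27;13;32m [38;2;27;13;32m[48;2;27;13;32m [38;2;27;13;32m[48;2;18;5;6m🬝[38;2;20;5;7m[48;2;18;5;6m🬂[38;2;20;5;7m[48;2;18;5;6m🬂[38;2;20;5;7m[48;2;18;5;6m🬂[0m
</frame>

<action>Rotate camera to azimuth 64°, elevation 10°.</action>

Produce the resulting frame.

<frame>
[38;2;38;11;16m[48;2;35;10;14m🬂[38;2;38;11;16m[48;2;35;10;14m🬂[38;2;38;11;16m[48;2;35;10;14m🬂[38;2;37;10;15m[48;2;27;13;32m🬆[38;2;38;11;16m[48;2;27;13;32m🬂[38;2;38;11;16m[48;2;27;13;32m🬂[38;2;38;11;16m[48;2;27;13;32m🬂[38;2;35;17;41m[48;2;36;10;15m🬏[38;2;38;11;16m[48;2;35;10;14m🬂[38;2;38;11;16m[48;2;35;10;14m🬂[0m
[38;2;32;9;13m[48;2;30;8;12m🬎[38;2;32;9;13m[48;2;30;8;12m🬎[38;2;32;9;13m[48;2;30;8;12m🬎[38;2;27;13;32m[48;2;27;13;32m [38;2;27;13;32m[48;2;27;13;32m [38;2;27;13;32m[48;2;27;13;32m [38;2;27;13;32m[48;2;27;13;32m [38;2;37;18;43m[48;2;31;8;12m▌[38;2;32;9;13m[48;2;30;8;12m🬎[38;2;32;9;13m[48;2;30;8;12m🬎[0m
[38;2;28;8;11m[48;2;26;7;10m🬎[38;2;28;8;11m[48;2;26;7;10m🬎[38;2;28;8;11m[48;2;26;7;10m🬎[38;2;27;13;32m[48;2;27;13;32m [38;2;27;13;32m[48;2;27;13;32m [38;2;27;13;32m[48;2;27;13;32m [38;2;27;13;32m[48;2;27;13;32m [38;2;41;20;47m[48;2;27;7;10m▌[38;2;28;8;11m[48;2;26;7;10m🬎[38;2;28;8;11m[48;2;26;7;10m🬎[0m
[38;2;25;7;9m[48;2;22;6;8m🬂[38;2;25;7;9m[48;2;22;6;8m🬂[38;2;25;7;9m[48;2;22;6;8m🬂[38;2;27;13;32m[48;2;27;13;32m [38;2;27;13;32m[48;2;27;13;32m [38;2;27;13;32m[48;2;27;13;32m [38;2;27;13;32m[48;2;27;13;32m [38;2;45;22;53m[48;2;23;6;8m▌[38;2;25;7;9m[48;2;22;6;8m🬂[38;2;25;7;9m[48;2;22;6;8m🬂[0m
[38;2;20;5;7m[48;2;18;5;6m🬂[38;2;20;5;7m[48;2;18;5;6m🬂[38;2;20;5;7m[48;2;18;5;6m🬂[38;2;27;13;32m[48;2;18;5;6m🬬[38;2;27;13;32m[48;2;27;13;32m [38;2;27;13;32m[48;2;27;13;32m [38;2;27;13;32m[48;2;27;13;32m [38;2;50;24;59m[48;2;18;5;6m🬄[38;2;20;5;7m[48;2;18;5;6m🬂[38;2;20;5;7m[48;2;18;5;6m🬂[0m
</frame>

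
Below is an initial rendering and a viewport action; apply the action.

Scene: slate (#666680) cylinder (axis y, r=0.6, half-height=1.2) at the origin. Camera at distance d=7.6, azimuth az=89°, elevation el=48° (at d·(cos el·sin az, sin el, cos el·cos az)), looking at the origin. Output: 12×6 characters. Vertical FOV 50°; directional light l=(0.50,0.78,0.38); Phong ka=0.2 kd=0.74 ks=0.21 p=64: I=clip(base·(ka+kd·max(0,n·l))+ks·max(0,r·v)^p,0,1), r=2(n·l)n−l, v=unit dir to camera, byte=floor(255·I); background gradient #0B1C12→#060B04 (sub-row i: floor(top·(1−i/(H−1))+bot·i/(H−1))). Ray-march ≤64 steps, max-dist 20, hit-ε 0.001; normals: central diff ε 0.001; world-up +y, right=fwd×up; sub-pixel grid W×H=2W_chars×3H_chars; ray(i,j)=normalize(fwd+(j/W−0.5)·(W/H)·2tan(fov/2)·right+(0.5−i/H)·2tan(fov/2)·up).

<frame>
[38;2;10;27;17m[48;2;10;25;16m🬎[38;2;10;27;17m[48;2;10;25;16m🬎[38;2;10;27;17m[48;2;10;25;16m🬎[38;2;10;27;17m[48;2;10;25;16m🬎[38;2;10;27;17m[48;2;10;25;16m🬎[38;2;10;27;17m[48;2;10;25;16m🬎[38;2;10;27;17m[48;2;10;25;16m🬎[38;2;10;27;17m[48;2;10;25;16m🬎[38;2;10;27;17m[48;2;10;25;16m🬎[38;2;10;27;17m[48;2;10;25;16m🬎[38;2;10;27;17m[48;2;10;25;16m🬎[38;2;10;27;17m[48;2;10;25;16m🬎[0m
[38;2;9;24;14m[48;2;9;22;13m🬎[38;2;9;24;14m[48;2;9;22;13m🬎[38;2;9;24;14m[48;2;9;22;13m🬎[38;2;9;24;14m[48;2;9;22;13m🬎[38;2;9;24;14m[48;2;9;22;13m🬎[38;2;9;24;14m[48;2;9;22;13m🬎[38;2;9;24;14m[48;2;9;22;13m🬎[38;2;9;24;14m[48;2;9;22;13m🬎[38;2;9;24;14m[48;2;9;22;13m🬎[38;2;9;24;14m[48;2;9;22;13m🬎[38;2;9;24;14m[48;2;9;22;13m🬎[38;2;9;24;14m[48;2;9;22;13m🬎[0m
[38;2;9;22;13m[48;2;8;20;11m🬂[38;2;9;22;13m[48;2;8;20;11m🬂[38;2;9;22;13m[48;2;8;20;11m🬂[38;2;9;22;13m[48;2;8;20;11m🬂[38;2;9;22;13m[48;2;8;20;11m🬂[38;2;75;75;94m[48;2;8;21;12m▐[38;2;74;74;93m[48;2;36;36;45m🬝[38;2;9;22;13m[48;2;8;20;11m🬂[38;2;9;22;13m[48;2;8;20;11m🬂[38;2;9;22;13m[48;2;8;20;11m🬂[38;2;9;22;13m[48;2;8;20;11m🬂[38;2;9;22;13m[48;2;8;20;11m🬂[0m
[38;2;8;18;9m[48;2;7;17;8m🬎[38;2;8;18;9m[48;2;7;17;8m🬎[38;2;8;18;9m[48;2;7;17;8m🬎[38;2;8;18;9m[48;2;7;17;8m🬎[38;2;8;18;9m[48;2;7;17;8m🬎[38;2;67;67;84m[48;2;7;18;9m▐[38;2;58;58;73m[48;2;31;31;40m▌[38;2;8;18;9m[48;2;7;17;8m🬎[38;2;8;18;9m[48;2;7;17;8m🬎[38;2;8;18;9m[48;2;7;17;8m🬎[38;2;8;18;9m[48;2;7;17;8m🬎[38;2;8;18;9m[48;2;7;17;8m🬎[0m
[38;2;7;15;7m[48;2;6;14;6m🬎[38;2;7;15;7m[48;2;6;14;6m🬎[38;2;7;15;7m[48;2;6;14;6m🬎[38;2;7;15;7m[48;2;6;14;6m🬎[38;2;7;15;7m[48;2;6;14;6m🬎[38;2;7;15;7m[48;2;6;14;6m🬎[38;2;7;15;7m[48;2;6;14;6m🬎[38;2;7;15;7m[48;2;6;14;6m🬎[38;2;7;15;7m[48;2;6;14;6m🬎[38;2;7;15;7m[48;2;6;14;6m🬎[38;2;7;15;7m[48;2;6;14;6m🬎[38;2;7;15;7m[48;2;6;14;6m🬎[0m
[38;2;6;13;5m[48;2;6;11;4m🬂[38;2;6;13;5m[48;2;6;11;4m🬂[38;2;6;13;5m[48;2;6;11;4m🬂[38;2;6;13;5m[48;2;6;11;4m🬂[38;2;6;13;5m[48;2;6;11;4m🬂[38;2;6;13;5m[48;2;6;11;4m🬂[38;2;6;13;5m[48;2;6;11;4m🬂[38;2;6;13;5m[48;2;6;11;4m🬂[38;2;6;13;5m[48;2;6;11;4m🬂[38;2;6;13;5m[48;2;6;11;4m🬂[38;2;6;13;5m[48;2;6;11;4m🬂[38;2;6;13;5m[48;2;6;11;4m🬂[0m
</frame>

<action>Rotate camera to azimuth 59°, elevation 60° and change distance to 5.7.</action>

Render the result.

<frame>
[38;2;10;27;17m[48;2;10;25;16m🬎[38;2;10;27;17m[48;2;10;25;16m🬎[38;2;10;27;17m[48;2;10;25;16m🬎[38;2;10;27;17m[48;2;10;25;16m🬎[38;2;10;27;17m[48;2;10;25;16m🬎[38;2;10;27;17m[48;2;10;25;16m🬎[38;2;10;27;17m[48;2;10;25;16m🬎[38;2;10;27;17m[48;2;10;25;16m🬎[38;2;10;27;17m[48;2;10;25;16m🬎[38;2;10;27;17m[48;2;10;25;16m🬎[38;2;10;27;17m[48;2;10;25;16m🬎[38;2;10;27;17m[48;2;10;25;16m🬎[0m
[38;2;9;24;14m[48;2;9;22;13m🬎[38;2;9;24;14m[48;2;9;22;13m🬎[38;2;9;24;14m[48;2;9;22;13m🬎[38;2;9;24;14m[48;2;9;22;13m🬎[38;2;9;24;14m[48;2;9;22;13m🬎[38;2;9;24;14m[48;2;79;79;99m🬝[38;2;9;24;14m[48;2;79;79;99m🬎[38;2;9;24;14m[48;2;9;22;13m🬎[38;2;9;24;14m[48;2;9;22;13m🬎[38;2;9;24;14m[48;2;9;22;13m🬎[38;2;9;24;14m[48;2;9;22;13m🬎[38;2;9;24;14m[48;2;9;22;13m🬎[0m
[38;2;9;22;13m[48;2;8;20;11m🬂[38;2;9;22;13m[48;2;8;20;11m🬂[38;2;9;22;13m[48;2;8;20;11m🬂[38;2;9;22;13m[48;2;8;20;11m🬂[38;2;9;22;13m[48;2;8;20;11m🬂[38;2;79;79;99m[48;2;53;53;67m🬬[38;2;79;79;99m[48;2;79;79;99m [38;2;67;67;85m[48;2;8;21;12m▌[38;2;9;22;13m[48;2;8;20;11m🬂[38;2;9;22;13m[48;2;8;20;11m🬂[38;2;9;22;13m[48;2;8;20;11m🬂[38;2;9;22;13m[48;2;8;20;11m🬂[0m
[38;2;8;18;9m[48;2;7;17;8m🬎[38;2;8;18;9m[48;2;7;17;8m🬎[38;2;8;18;9m[48;2;7;17;8m🬎[38;2;8;18;9m[48;2;7;17;8m🬎[38;2;8;18;9m[48;2;7;17;8m🬎[38;2;60;60;75m[48;2;7;17;8m🬨[38;2;67;67;84m[48;2;59;59;75m▌[38;2;37;37;47m[48;2;7;17;8m🬀[38;2;8;18;9m[48;2;7;17;8m🬎[38;2;8;18;9m[48;2;7;17;8m🬎[38;2;8;18;9m[48;2;7;17;8m🬎[38;2;8;18;9m[48;2;7;17;8m🬎[0m
[38;2;7;15;7m[48;2;6;14;6m🬎[38;2;7;15;7m[48;2;6;14;6m🬎[38;2;7;15;7m[48;2;6;14;6m🬎[38;2;7;15;7m[48;2;6;14;6m🬎[38;2;7;15;7m[48;2;6;14;6m🬎[38;2;62;62;78m[48;2;6;14;6m🬁[38;2;61;61;77m[48;2;6;14;6m🬂[38;2;7;15;7m[48;2;6;14;6m🬎[38;2;7;15;7m[48;2;6;14;6m🬎[38;2;7;15;7m[48;2;6;14;6m🬎[38;2;7;15;7m[48;2;6;14;6m🬎[38;2;7;15;7m[48;2;6;14;6m🬎[0m
[38;2;6;13;5m[48;2;6;11;4m🬂[38;2;6;13;5m[48;2;6;11;4m🬂[38;2;6;13;5m[48;2;6;11;4m🬂[38;2;6;13;5m[48;2;6;11;4m🬂[38;2;6;13;5m[48;2;6;11;4m🬂[38;2;6;13;5m[48;2;6;11;4m🬂[38;2;6;13;5m[48;2;6;11;4m🬂[38;2;6;13;5m[48;2;6;11;4m🬂[38;2;6;13;5m[48;2;6;11;4m🬂[38;2;6;13;5m[48;2;6;11;4m🬂[38;2;6;13;5m[48;2;6;11;4m🬂[38;2;6;13;5m[48;2;6;11;4m🬂[0m
</frame>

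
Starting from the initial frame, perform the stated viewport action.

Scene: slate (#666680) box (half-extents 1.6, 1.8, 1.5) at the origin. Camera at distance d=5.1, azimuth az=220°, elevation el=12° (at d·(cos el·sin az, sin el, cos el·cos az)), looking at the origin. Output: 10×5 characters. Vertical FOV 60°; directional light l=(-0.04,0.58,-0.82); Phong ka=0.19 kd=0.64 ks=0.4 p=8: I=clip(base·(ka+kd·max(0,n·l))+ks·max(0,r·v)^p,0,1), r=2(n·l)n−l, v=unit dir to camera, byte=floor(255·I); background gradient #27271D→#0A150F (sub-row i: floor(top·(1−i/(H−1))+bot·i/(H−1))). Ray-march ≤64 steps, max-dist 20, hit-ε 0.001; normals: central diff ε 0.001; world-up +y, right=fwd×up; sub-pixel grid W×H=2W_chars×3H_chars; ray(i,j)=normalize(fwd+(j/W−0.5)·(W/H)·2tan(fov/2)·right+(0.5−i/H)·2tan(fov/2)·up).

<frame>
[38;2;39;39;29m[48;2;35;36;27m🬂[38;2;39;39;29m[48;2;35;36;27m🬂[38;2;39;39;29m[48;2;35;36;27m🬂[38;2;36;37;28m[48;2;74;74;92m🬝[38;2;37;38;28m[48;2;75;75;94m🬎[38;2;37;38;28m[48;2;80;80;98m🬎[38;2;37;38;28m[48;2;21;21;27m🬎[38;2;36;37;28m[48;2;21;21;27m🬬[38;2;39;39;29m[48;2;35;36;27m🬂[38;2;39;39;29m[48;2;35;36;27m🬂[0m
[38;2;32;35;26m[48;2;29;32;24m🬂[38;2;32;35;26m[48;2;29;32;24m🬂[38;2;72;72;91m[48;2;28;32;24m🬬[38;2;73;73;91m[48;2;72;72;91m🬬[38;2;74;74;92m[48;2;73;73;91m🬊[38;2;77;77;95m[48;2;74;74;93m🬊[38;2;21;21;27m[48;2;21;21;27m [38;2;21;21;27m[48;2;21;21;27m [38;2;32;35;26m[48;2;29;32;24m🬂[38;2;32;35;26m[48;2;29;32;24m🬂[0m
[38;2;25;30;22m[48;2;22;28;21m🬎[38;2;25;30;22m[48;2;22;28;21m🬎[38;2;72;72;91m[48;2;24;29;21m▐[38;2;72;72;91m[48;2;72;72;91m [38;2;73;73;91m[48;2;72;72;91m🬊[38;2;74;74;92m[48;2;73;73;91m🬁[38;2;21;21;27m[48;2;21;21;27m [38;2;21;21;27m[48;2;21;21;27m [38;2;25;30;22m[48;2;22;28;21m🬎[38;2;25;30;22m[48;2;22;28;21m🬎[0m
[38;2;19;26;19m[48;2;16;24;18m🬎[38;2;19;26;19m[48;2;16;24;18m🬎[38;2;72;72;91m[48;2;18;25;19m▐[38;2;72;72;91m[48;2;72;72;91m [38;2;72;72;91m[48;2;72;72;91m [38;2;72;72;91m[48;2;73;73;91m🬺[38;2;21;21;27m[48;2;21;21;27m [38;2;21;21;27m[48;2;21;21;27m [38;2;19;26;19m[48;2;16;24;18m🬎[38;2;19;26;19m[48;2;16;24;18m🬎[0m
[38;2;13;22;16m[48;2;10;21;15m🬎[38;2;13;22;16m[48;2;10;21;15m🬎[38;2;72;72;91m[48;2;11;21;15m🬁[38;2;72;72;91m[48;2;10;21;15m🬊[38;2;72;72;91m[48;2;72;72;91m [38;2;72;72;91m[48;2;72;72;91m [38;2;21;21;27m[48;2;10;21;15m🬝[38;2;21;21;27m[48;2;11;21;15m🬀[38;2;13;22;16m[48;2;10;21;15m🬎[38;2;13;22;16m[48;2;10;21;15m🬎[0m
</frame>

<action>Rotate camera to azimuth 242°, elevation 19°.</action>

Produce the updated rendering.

<frame>
[38;2;39;39;29m[48;2;35;36;27m🬂[38;2;39;39;29m[48;2;35;36;27m🬂[38;2;39;39;29m[48;2;35;36;27m🬂[38;2;39;39;29m[48;2;35;36;27m🬂[38;2;39;39;29m[48;2;35;36;27m🬂[38;2;39;39;29m[48;2;35;36;27m🬂[38;2;39;39;29m[48;2;35;36;27m🬂[38;2;39;39;29m[48;2;35;36;27m🬂[38;2;39;39;29m[48;2;35;36;27m🬂[38;2;39;39;29m[48;2;35;36;27m🬂[0m
[38;2;32;35;26m[48;2;29;32;24m🬂[38;2;32;35;26m[48;2;29;32;24m🬂[38;2;72;72;91m[48;2;29;33;24m🬉[38;2;72;72;91m[48;2;72;72;91m [38;2;21;21;27m[48;2;21;21;27m [38;2;21;21;27m[48;2;21;21;27m [38;2;21;21;27m[48;2;21;21;27m [38;2;21;21;27m[48;2;21;21;27m [38;2;21;21;27m[48;2;30;33;25m▌[38;2;32;35;26m[48;2;29;32;24m🬂[0m
[38;2;25;30;22m[48;2;22;28;21m🬎[38;2;25;30;22m[48;2;22;28;21m🬎[38;2;25;30;22m[48;2;22;28;21m🬎[38;2;72;72;91m[48;2;72;72;91m [38;2;21;21;27m[48;2;21;21;27m [38;2;21;21;27m[48;2;21;21;27m [38;2;21;21;27m[48;2;21;21;27m [38;2;21;21;27m[48;2;21;21;27m [38;2;21;21;27m[48;2;24;29;21m▌[38;2;25;30;22m[48;2;22;28;21m🬎[0m
[38;2;19;26;19m[48;2;16;24;18m🬎[38;2;19;26;19m[48;2;16;24;18m🬎[38;2;19;26;19m[48;2;16;24;18m🬎[38;2;72;72;91m[48;2;72;72;91m [38;2;21;21;27m[48;2;21;21;27m [38;2;21;21;27m[48;2;21;21;27m [38;2;21;21;27m[48;2;21;21;27m [38;2;21;21;27m[48;2;21;21;27m [38;2;19;26;19m[48;2;16;24;18m🬎[38;2;19;26;19m[48;2;16;24;18m🬎[0m
[38;2;13;22;16m[48;2;10;21;15m🬎[38;2;13;22;16m[48;2;10;21;15m🬎[38;2;13;22;16m[48;2;10;21;15m🬎[38;2;72;72;91m[48;2;11;21;15m🬉[38;2;21;21;27m[48;2;21;21;27m [38;2;21;21;27m[48;2;21;21;27m [38;2;21;21;27m[48;2;10;21;15m🬝[38;2;21;21;27m[48;2;10;21;15m🬆[38;2;13;22;16m[48;2;10;21;15m🬎[38;2;13;22;16m[48;2;10;21;15m🬎[0m
</frame>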